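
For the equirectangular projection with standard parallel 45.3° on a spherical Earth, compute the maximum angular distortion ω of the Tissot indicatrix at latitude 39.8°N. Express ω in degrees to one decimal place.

5.1°

In the equirectangular projection with standard parallel φ₀ = 45.3° (x = Rλ cos φ₀, y = Rφ), meridians are true-scale (h = 1) and the parallel scale is k = cos φ₀ / cos φ.
At 39.8°: h = 1.000, k = 0.9155; principal scales a = 1.000, b = 0.9155.
sin(ω/2) = (a − b)/(a + b) = 0.08446/1.916 = 0.04409, so ω = 2 arcsin(0.04409) ≈ 5.1°.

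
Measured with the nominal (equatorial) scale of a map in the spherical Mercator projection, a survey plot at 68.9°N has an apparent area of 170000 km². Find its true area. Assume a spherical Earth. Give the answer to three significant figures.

22000 km²

The Mercator projection is conformal; its linear scale factor is the same in every direction and equals sec φ = 1/cos φ.
Areal scale = k² = sec²φ = 1/cos²(68.9°) = 1/0.3600² = 7.716.
True area = apparent / (areal scale) = 170000 / 7.716 ≈ 22000 km².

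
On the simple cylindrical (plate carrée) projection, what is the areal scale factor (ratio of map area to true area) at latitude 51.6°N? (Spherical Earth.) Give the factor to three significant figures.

For the equirectangular projection with φ₀ = 0 (plate carrée), h = 1 along meridians and k = sec φ along parallels.
Areal scale = h·k = 1 × sec φ; at 51.6°, h = 1.000, k = 1.610, so h·k = 1.610.

1.61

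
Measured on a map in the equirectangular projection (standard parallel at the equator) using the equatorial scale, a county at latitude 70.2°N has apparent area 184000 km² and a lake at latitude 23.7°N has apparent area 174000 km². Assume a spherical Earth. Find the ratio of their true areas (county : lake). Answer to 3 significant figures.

On the plate carrée, areal scale = h·k = 1 × sec φ, so true area = apparent × cos φ.
True area of county: 184000 × cos(70.2°) = 184000 × 0.3387 = 62330 km².
True area of lake: 174000 × cos(23.7°) = 174000 × 0.9157 = 159300 km².
Ratio = 62330 / 159300 ≈ 0.391.

0.391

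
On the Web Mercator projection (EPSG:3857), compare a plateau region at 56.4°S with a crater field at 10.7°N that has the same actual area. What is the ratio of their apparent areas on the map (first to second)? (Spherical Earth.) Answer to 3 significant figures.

3.15

Mercator areal scale is sec²φ.
At 56.4°: sec²(56.4°) = 1/0.5534² = 3.265.
At 10.7°: sec²(10.7°) = 1/0.9826² = 1.036.
Ratio = 3.265/1.036 = cos²(10.7°)/cos²(56.4°) ≈ 3.15.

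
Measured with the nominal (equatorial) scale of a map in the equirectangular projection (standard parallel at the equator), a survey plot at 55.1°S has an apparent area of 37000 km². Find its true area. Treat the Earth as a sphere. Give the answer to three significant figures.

In the plate carrée (x = Rλ, y = Rφ), meridians are true-scale (h = 1) and parallels are stretched by k = sec φ.
Areal scale = h·k = 1 × sec φ; at 55.1°, h = 1.000, k = 1.748, so h·k = 1.748.
True area = apparent / (areal scale) = 37000 / 1.748 ≈ 21200 km².

21200 km²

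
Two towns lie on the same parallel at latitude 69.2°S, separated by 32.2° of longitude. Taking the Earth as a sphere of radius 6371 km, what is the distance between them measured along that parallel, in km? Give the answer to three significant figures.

1270 km

Arc length along a parallel = R cos φ · Δλ (with Δλ in radians).
= 6371 × cos 69.2° × (32.2° × π/180) = 6371 × 0.3551 × 0.5620 ≈ 1270 km.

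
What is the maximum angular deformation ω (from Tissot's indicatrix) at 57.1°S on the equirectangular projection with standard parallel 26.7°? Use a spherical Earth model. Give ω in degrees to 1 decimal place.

With standard parallel φ₀ = 26.7°, the equirectangular projection gives x = Rλ cos φ₀, y = Rφ, so h = 1 and k = cos 26.7° / cos φ.
At 57.1°: h = 1.000, k = 1.645; principal scales a = 1.645, b = 1.000.
sin(ω/2) = (a − b)/(a + b) = 0.6447/2.645 = 0.2438, so ω = 2 arcsin(0.2438) ≈ 28.2°.

28.2°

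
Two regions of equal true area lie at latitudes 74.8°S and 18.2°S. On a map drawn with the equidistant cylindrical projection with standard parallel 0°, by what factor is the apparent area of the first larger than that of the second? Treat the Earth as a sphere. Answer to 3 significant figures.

In the plate carrée (x = Rλ, y = Rφ), meridians are true-scale (h = 1) and parallels are stretched by k = sec φ.
Areal scale at 74.8°: h·k = 1.000 × 3.814 = 3.814.
Areal scale at 18.2°: h·k = 1.000 × 1.053 = 1.053.
Ratio = 3.814/1.053 ≈ 3.62.

3.62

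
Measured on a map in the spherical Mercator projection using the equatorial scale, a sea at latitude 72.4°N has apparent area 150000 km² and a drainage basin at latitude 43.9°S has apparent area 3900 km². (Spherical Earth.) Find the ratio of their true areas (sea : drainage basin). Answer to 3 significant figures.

On Mercator the areal scale is sec²φ, so true area = apparent × cos²φ.
True area of sea: 150000 × cos²(72.4°) = 150000 × 0.09143 = 13710 km².
True area of drainage basin: 3900 × cos²(43.9°) = 3900 × 0.5192 = 2025 km².
Ratio = 13710 / 2025 ≈ 6.77.

6.77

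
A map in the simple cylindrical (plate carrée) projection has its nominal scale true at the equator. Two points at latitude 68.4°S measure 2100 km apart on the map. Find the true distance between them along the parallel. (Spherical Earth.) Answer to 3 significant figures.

773 km

In the plate carrée (x = Rλ, y = Rφ), meridians are true-scale (h = 1) and parallels are stretched by k = sec φ.
Along the parallel at 68.4°, map distances are exaggerated by k = sec 68.4° = 2.716.
True distance = 2100 / 2.716 = 2100 × cos 68.4° ≈ 773 km.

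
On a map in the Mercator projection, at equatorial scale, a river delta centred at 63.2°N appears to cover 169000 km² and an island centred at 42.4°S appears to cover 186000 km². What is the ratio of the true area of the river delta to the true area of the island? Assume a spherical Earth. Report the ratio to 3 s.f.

0.339

Since Mercator area scale is 1/cos²φ, the true area equals the apparent area multiplied by cos²φ.
True area of river delta: 169000 × cos²(63.2°) = 169000 × 0.2033 = 34360 km².
True area of island: 186000 × cos²(42.4°) = 186000 × 0.5453 = 101400 km².
Ratio = 34360 / 101400 ≈ 0.339.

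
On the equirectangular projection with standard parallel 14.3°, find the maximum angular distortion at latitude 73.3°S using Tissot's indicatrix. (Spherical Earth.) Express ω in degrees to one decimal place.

With standard parallel φ₀ = 14.3°, the equirectangular projection gives x = Rλ cos φ₀, y = Rφ, so h = 1 and k = cos 14.3° / cos φ.
At 73.3°: h = 1.000, k = 3.372; principal scales a = 3.372, b = 1.000.
sin(ω/2) = (a − b)/(a + b) = 2.372/4.372 = 0.5426, so ω = 2 arcsin(0.5426) ≈ 65.7°.

65.7°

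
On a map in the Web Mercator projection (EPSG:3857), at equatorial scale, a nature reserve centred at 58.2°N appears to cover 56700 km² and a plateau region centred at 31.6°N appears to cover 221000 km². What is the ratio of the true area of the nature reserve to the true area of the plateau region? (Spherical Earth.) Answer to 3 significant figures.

0.0982

Since Mercator area scale is 1/cos²φ, the true area equals the apparent area multiplied by cos²φ.
True area of nature reserve: 56700 × cos²(58.2°) = 56700 × 0.2777 = 15740 km².
True area of plateau region: 221000 × cos²(31.6°) = 221000 × 0.7254 = 160300 km².
Ratio = 15740 / 160300 ≈ 0.0982.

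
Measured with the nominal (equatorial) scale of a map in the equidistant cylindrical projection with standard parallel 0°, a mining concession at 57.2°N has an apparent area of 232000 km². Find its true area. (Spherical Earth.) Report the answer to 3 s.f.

In the plate carrée (x = Rλ, y = Rφ), meridians are true-scale (h = 1) and parallels are stretched by k = sec φ.
Areal scale = h·k = 1 × sec φ; at 57.2°, h = 1.000, k = 1.846, so h·k = 1.846.
True area = apparent / (areal scale) = 232000 / 1.846 ≈ 126000 km².

126000 km²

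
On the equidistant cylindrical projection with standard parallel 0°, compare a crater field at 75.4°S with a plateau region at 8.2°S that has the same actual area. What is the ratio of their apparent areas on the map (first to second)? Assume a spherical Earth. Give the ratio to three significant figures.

Plate carrée maps x = Rλ, y = Rφ. The meridian scale is h = 1 and the parallel scale is k = 1/cos φ = sec φ.
Areal scale at 75.4°: h·k = 1.000 × 3.967 = 3.967.
Areal scale at 8.2°: h·k = 1.000 × 1.010 = 1.010.
Ratio = 3.967/1.010 ≈ 3.93.

3.93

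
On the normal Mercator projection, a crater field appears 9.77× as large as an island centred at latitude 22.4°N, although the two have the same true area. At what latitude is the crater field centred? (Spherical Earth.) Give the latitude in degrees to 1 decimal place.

On Mercator, (apparent₁)/(apparent₂) = sec²φ₁ / sec²φ₂ when true areas are equal.
cos²φ₂ / cos²φ₁ = 9.77  ⇒  cos φ₁ = cos 22.4° / √9.77 = 0.9245/3.126 = 0.2958.
φ₁ = arccos(0.2958) ≈ 72.8°.

72.8°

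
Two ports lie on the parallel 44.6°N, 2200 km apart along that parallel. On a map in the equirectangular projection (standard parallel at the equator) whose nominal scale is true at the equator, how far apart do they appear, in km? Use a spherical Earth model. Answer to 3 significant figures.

3090 km

In the plate carrée (x = Rλ, y = Rφ), meridians are true-scale (h = 1) and parallels are stretched by k = sec φ.
Along the parallel, k = sec 44.6° = 1/0.7120 = 1.404.
Map distance = 2200 × 1.404 ≈ 3090 km.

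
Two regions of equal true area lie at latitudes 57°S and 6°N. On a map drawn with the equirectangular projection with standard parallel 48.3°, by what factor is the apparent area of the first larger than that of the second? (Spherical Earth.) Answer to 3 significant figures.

1.83

The equidistant cylindrical projection with φ₀ = 48.3° has h = 1 (meridians true) and k = cos φ₀ / cos φ along parallels.
Areal scale at 57°: h·k = 1.000 × 1.221 = 1.221.
Areal scale at 6°: h·k = 1.000 × 0.6689 = 0.6689.
Ratio = 1.221/0.6689 ≈ 1.83.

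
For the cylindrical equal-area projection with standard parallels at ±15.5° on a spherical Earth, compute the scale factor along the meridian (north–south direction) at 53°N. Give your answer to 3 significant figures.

For cylindrical equal-area with standard parallel φ₀, h = cos φ / cos φ₀ and k = cos φ₀ / cos φ, so h·k = 1.
h = cos 53° / cos 15.5° = 0.6018/0.9636 = 0.6245.

0.625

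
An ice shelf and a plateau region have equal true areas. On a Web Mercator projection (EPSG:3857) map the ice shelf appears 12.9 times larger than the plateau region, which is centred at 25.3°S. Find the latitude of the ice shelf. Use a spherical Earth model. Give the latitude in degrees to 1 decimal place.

For equal true areas on Mercator, apparent areas scale as sec²φ, so the ratio is cos²φ₂ / cos²φ₁.
cos²φ₂ / cos²φ₁ = 12.9  ⇒  cos φ₁ = cos 25.3° / √12.9 = 0.9041/3.592 = 0.2517.
φ₁ = arccos(0.2517) ≈ 75.4°.

75.4°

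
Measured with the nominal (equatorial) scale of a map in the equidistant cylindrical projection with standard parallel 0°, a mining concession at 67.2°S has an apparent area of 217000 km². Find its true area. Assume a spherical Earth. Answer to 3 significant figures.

In the plate carrée (x = Rλ, y = Rφ), meridians are true-scale (h = 1) and parallels are stretched by k = sec φ.
Areal scale = h·k = 1 × sec φ; at 67.2°, h = 1.000, k = 2.581, so h·k = 2.581.
True area = apparent / (areal scale) = 217000 / 2.581 ≈ 84100 km².

84100 km²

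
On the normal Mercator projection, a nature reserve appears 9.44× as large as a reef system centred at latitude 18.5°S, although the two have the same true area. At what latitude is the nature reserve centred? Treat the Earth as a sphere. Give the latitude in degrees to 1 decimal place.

Mercator areal scale is sec²φ, so apparent-area ratio = sec²φ₁ / sec²φ₂ = cos²φ₂ / cos²φ₁.
cos²φ₂ / cos²φ₁ = 9.44  ⇒  cos φ₁ = cos 18.5° / √9.44 = 0.9483/3.072 = 0.3087.
φ₁ = arccos(0.3087) ≈ 72.0°.

72.0°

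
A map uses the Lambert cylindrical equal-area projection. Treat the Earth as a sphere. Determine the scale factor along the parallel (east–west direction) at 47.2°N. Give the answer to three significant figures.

The Lambert cylindrical equal-area projection is the cylindrical equal-area projection with its standard parallel at the equator (φ₀ = 0). Cylindrical equal-area (φ₀ = 0°): h = cos φ / cos 0° along meridians, k = cos 0° / cos φ along parallels; h·k = 1.
k = cos 0° / cos 47.2° = 1.000/0.6794 = 1.472.

1.47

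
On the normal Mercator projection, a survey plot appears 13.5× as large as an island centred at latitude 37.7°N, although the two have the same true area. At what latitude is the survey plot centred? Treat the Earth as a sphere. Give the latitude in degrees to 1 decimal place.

77.6°

On Mercator, (apparent₁)/(apparent₂) = sec²φ₁ / sec²φ₂ when true areas are equal.
cos²φ₂ / cos²φ₁ = 13.5  ⇒  cos φ₁ = cos 37.7° / √13.5 = 0.7912/3.674 = 0.2153.
φ₁ = arccos(0.2153) ≈ 77.6°.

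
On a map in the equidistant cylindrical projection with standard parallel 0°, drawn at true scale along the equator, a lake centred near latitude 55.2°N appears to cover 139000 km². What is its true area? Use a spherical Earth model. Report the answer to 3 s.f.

In the plate carrée (x = Rλ, y = Rφ), meridians are true-scale (h = 1) and parallels are stretched by k = sec φ.
Areal scale = h·k = 1 × sec φ; at 55.2°, h = 1.000, k = 1.752, so h·k = 1.752.
True area = apparent / (areal scale) = 139000 / 1.752 ≈ 79300 km².

79300 km²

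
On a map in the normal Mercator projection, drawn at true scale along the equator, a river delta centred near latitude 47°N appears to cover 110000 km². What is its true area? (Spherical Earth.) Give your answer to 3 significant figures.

Mercator is conformal, so the point scale is isotropic: h = k = sec φ = 1/cos φ.
Areal scale = k² = sec²φ = 1/cos²(47°) = 1/0.6820² = 2.150.
True area = apparent / (areal scale) = 110000 / 2.150 ≈ 51200 km².

51200 km²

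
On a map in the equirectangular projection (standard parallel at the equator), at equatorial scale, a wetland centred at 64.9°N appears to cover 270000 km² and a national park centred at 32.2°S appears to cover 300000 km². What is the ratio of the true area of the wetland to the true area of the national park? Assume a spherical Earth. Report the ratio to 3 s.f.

0.451

Plate carrée has h = 1 and k = sec φ, giving areal scale sec φ; true area = (apparent area) · cos φ.
True area of wetland: 270000 × cos(64.9°) = 270000 × 0.4242 = 114500 km².
True area of national park: 300000 × cos(32.2°) = 300000 × 0.8462 = 253900 km².
Ratio = 114500 / 253900 ≈ 0.451.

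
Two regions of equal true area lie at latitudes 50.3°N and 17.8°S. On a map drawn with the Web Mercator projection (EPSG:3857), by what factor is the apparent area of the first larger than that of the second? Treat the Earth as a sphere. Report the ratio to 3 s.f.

2.22

On Mercator, area is exaggerated by sec²φ = 1/cos²φ.
At 50.3°: sec²(50.3°) = 1/0.6388² = 2.451.
At 17.8°: sec²(17.8°) = 1/0.9521² = 1.103.
Ratio = 2.451/1.103 = cos²(17.8°)/cos²(50.3°) ≈ 2.22.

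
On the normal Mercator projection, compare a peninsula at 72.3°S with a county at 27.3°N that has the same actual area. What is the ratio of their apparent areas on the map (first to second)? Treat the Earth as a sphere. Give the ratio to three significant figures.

On Mercator, area is exaggerated by sec²φ = 1/cos²φ.
At 72.3°: sec²(72.3°) = 1/0.3040² = 10.82.
At 27.3°: sec²(27.3°) = 1/0.8886² = 1.266.
Ratio = 10.82/1.266 = cos²(27.3°)/cos²(72.3°) ≈ 8.54.

8.54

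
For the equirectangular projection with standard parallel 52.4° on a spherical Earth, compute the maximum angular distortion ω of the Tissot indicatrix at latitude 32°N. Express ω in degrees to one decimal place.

18.8°

In the equirectangular projection with standard parallel φ₀ = 52.4° (x = Rλ cos φ₀, y = Rφ), meridians are true-scale (h = 1) and the parallel scale is k = cos φ₀ / cos φ.
At 32°: h = 1.000, k = 0.7195; principal scales a = 1.000, b = 0.7195.
sin(ω/2) = (a − b)/(a + b) = 0.2805/1.719 = 0.1631, so ω = 2 arcsin(0.1631) ≈ 18.8°.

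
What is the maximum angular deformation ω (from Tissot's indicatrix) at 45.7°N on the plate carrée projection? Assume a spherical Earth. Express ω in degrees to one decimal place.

For the equirectangular projection with φ₀ = 0 (plate carrée), h = 1 along meridians and k = sec φ along parallels.
At 45.7°: h = 1.000, k = 1.432; principal scales a = 1.432, b = 1.000.
sin(ω/2) = (a − b)/(a + b) = 0.4318/2.432 = 0.1776, so ω = 2 arcsin(0.1776) ≈ 20.5°.

20.5°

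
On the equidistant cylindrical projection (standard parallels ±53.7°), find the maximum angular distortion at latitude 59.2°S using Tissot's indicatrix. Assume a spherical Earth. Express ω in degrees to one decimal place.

8.3°

The equidistant cylindrical projection with φ₀ = 53.7° has h = 1 (meridians true) and k = cos φ₀ / cos φ along parallels.
At 59.2°: h = 1.000, k = 1.156; principal scales a = 1.156, b = 1.000.
sin(ω/2) = (a − b)/(a + b) = 0.1562/2.156 = 0.07243, so ω = 2 arcsin(0.07243) ≈ 8.3°.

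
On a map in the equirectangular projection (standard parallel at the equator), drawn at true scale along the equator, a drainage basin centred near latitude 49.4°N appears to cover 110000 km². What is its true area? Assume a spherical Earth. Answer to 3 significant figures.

Plate carrée maps x = Rλ, y = Rφ. The meridian scale is h = 1 and the parallel scale is k = 1/cos φ = sec φ.
Areal scale = h·k = 1 × sec φ; at 49.4°, h = 1.000, k = 1.537, so h·k = 1.537.
True area = apparent / (areal scale) = 110000 / 1.537 ≈ 71600 km².

71600 km²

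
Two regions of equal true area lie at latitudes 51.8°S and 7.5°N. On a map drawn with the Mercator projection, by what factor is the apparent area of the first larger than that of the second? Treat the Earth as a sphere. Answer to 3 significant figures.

2.57

On Mercator, area is exaggerated by sec²φ = 1/cos²φ.
At 51.8°: sec²(51.8°) = 1/0.6184² = 2.615.
At 7.5°: sec²(7.5°) = 1/0.9914² = 1.017.
Ratio = 2.615/1.017 = cos²(7.5°)/cos²(51.8°) ≈ 2.57.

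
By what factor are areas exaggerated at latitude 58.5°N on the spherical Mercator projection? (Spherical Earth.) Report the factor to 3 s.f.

3.66

Mercator is conformal, so the point scale is isotropic: h = k = sec φ = 1/cos φ.
Areal scale = k² = sec²φ = 1/cos²(58.5°) = 1/0.5225² = 3.663.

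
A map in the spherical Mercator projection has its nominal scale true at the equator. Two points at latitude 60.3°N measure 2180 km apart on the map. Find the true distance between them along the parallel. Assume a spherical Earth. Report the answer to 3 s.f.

The Mercator projection is conformal; its linear scale factor is the same in every direction and equals sec φ = 1/cos φ.
Along the parallel at 60.3°, map distances are exaggerated by k = sec 60.3° = 2.018.
True distance = 2180 / 2.018 = 2180 × cos 60.3° ≈ 1080 km.

1080 km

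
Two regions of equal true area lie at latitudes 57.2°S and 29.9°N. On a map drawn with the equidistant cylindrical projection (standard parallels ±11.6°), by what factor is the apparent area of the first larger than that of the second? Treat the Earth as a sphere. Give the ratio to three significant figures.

1.60

The equidistant cylindrical projection with φ₀ = 11.6° has h = 1 (meridians true) and k = cos φ₀ / cos φ along parallels.
Areal scale at 57.2°: h·k = 1.000 × 1.808 = 1.808.
Areal scale at 29.9°: h·k = 1.000 × 1.130 = 1.130.
Ratio = 1.808/1.130 ≈ 1.60.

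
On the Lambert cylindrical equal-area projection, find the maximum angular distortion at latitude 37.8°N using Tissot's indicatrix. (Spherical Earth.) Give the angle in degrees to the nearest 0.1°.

The Lambert cylindrical equal-area projection is the cylindrical equal-area projection with its standard parallel at the equator (φ₀ = 0). Cylindrical equal-area (φ₀ = 0°): h = cos φ / cos 0° along meridians, k = cos 0° / cos φ along parallels; h·k = 1.
At 37.8°: h = 0.7902, k = 1.266; principal scales a = 1.266, b = 0.7902.
sin(ω/2) = (a − b)/(a + b) = 0.4754/2.056 = 0.2313, so ω = 2 arcsin(0.2313) ≈ 26.7°.

26.7°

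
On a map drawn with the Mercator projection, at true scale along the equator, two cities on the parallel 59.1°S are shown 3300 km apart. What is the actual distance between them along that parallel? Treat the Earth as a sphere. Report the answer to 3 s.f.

1690 km

For Mercator, h = k = sec φ (a conformal cylindrical projection has a single point scale, 1/cos φ).
Along the parallel at 59.1°, map distances are exaggerated by k = sec 59.1° = 1.947.
True distance = 3300 / 1.947 = 3300 × cos 59.1° ≈ 1690 km.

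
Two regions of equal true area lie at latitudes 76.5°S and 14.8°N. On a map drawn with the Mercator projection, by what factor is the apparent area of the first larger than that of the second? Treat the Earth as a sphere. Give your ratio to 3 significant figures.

On Mercator, area is exaggerated by sec²φ = 1/cos²φ.
At 76.5°: sec²(76.5°) = 1/0.2334² = 18.35.
At 14.8°: sec²(14.8°) = 1/0.9668² = 1.070.
Ratio = 18.35/1.070 = cos²(14.8°)/cos²(76.5°) ≈ 17.2.

17.2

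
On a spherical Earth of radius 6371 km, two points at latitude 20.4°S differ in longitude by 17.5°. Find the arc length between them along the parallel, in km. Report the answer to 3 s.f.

1820 km

Arc length along a parallel = R cos φ · Δλ (with Δλ in radians).
= 6371 × cos 20.4° × (17.5° × π/180) = 6371 × 0.9373 × 0.3054 ≈ 1820 km.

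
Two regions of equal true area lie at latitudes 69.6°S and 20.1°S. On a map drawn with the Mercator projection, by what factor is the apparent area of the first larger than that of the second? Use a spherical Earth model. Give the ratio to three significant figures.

7.26

Mercator areal scale is sec²φ.
At 69.6°: sec²(69.6°) = 1/0.3486² = 8.230.
At 20.1°: sec²(20.1°) = 1/0.9391² = 1.134.
Ratio = 8.230/1.134 = cos²(20.1°)/cos²(69.6°) ≈ 7.26.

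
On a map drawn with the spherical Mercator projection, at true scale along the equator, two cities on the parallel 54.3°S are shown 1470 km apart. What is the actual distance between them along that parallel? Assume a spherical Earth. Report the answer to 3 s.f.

858 km

The Mercator projection is conformal; its linear scale factor is the same in every direction and equals sec φ = 1/cos φ.
Along the parallel at 54.3°, map distances are exaggerated by k = sec 54.3° = 1.714.
True distance = 1470 / 1.714 = 1470 × cos 54.3° ≈ 858 km.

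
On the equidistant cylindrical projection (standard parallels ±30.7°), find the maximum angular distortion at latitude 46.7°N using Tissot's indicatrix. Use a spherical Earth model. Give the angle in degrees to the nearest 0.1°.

12.9°

With standard parallel φ₀ = 30.7°, the equirectangular projection gives x = Rλ cos φ₀, y = Rφ, so h = 1 and k = cos 30.7° / cos φ.
At 46.7°: h = 1.000, k = 1.254; principal scales a = 1.254, b = 1.000.
sin(ω/2) = (a − b)/(a + b) = 0.2538/2.254 = 0.1126, so ω = 2 arcsin(0.1126) ≈ 12.9°.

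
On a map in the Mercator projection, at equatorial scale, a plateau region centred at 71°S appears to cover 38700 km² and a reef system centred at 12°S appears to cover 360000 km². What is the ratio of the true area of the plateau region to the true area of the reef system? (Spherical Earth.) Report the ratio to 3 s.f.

0.0119

Since Mercator area scale is 1/cos²φ, the true area equals the apparent area multiplied by cos²φ.
True area of plateau region: 38700 × cos²(71°) = 38700 × 0.1060 = 4102 km².
True area of reef system: 360000 × cos²(12°) = 360000 × 0.9568 = 344400 km².
Ratio = 4102 / 344400 ≈ 0.0119.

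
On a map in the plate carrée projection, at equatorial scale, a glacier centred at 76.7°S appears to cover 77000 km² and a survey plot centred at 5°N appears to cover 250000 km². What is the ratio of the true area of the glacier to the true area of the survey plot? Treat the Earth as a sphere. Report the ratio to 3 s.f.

Plate carrée has h = 1 and k = sec φ, giving areal scale sec φ; true area = (apparent area) · cos φ.
True area of glacier: 77000 × cos(76.7°) = 77000 × 0.2300 = 17710 km².
True area of survey plot: 250000 × cos(5°) = 250000 × 0.9962 = 249000 km².
Ratio = 17710 / 249000 ≈ 0.0711.

0.0711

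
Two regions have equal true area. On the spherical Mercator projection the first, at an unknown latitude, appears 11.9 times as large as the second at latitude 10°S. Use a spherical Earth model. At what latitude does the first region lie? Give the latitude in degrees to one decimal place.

73.4°

For equal true areas on Mercator, apparent areas scale as sec²φ, so the ratio is cos²φ₂ / cos²φ₁.
cos²φ₂ / cos²φ₁ = 11.9  ⇒  cos φ₁ = cos 10° / √11.9 = 0.9848/3.450 = 0.2855.
φ₁ = arccos(0.2855) ≈ 73.4°.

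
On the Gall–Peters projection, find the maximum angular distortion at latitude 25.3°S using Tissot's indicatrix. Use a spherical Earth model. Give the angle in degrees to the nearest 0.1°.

The Gall–Peters projection is cylindrical equal-area with φ₀ = 45°. A cylindrical equal-area projection with standard parallel φ₀ has meridian scale h = cos φ / cos φ₀ and parallel scale k = cos φ₀ / cos φ (so areas are preserved, h·k = 1).
At 25.3°: h = 1.279, k = 0.7821; principal scales a = 1.279, b = 0.7821.
sin(ω/2) = (a − b)/(a + b) = 0.4964/2.061 = 0.2409, so ω = 2 arcsin(0.2409) ≈ 27.9°.

27.9°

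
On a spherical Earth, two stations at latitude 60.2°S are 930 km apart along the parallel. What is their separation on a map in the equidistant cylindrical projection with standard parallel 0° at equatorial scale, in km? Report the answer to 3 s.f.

Plate carrée maps x = Rλ, y = Rφ. The meridian scale is h = 1 and the parallel scale is k = 1/cos φ = sec φ.
Along the parallel, k = sec 60.2° = 1/0.4970 = 2.012.
Map distance = 930 × 2.012 ≈ 1870 km.

1870 km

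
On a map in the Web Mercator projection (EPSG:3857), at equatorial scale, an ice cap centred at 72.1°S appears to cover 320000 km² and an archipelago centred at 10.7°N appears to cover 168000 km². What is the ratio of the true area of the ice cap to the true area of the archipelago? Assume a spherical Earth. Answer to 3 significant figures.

Since Mercator area scale is 1/cos²φ, the true area equals the apparent area multiplied by cos²φ.
True area of ice cap: 320000 × cos²(72.1°) = 320000 × 0.09447 = 30230 km².
True area of archipelago: 168000 × cos²(10.7°) = 168000 × 0.9655 = 162200 km².
Ratio = 30230 / 162200 ≈ 0.186.

0.186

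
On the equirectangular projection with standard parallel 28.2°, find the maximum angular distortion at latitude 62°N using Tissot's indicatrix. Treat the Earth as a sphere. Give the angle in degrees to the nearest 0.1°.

35.5°

The equidistant cylindrical projection with φ₀ = 28.2° has h = 1 (meridians true) and k = cos φ₀ / cos φ along parallels.
At 62°: h = 1.000, k = 1.877; principal scales a = 1.877, b = 1.000.
sin(ω/2) = (a − b)/(a + b) = 0.8772/2.877 = 0.3049, so ω = 2 arcsin(0.3049) ≈ 35.5°.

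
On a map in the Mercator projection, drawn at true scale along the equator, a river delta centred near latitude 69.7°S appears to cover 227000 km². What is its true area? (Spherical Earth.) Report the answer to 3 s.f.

27300 km²

Mercator is conformal, so the point scale is isotropic: h = k = sec φ = 1/cos φ.
Areal scale = k² = sec²φ = 1/cos²(69.7°) = 1/0.3469² = 8.308.
True area = apparent / (areal scale) = 227000 / 8.308 ≈ 27300 km².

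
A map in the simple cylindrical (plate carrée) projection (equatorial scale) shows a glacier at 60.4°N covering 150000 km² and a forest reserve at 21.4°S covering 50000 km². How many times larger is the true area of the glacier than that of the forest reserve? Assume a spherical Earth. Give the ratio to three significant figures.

On the plate carrée, areal scale = h·k = 1 × sec φ, so true area = apparent × cos φ.
True area of glacier: 150000 × cos(60.4°) = 150000 × 0.4939 = 74090 km².
True area of forest reserve: 50000 × cos(21.4°) = 50000 × 0.9311 = 46550 km².
Ratio = 74090 / 46550 ≈ 1.59.

1.59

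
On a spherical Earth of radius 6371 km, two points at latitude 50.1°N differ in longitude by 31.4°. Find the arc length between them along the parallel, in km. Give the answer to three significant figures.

Arc length along a parallel = R cos φ · Δλ (with Δλ in radians).
= 6371 × cos 50.1° × (31.4° × π/180) = 6371 × 0.6414 × 0.5480 ≈ 2240 km.

2240 km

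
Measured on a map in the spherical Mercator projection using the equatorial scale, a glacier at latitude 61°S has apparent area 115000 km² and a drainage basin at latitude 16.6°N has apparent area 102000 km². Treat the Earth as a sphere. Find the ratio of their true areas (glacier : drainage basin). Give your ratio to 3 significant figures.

Mercator's areal exaggeration is sec²φ; hence true area = (apparent area) · cos²φ.
True area of glacier: 115000 × cos²(61°) = 115000 × 0.2350 = 27030 km².
True area of drainage basin: 102000 × cos²(16.6°) = 102000 × 0.9184 = 93670 km².
Ratio = 27030 / 93670 ≈ 0.289.

0.289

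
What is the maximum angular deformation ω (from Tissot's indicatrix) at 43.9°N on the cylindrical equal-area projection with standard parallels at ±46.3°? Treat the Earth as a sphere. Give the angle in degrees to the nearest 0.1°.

4.8°

A cylindrical equal-area projection with standard parallel φ₀ has meridian scale h = cos φ / cos φ₀ and parallel scale k = cos φ₀ / cos φ (so areas are preserved, h·k = 1).
At 43.9°: h = 1.043, k = 0.9588; principal scales a = 1.043, b = 0.9588.
sin(ω/2) = (a − b)/(a + b) = 0.08412/2.002 = 0.04202, so ω = 2 arcsin(0.04202) ≈ 4.8°.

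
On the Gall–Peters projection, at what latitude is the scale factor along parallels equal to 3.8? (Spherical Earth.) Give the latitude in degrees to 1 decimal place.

Gall–Peters is a cylindrical equal-area projection with standard parallels at ±45°. For cylindrical equal-area with standard parallel φ₀, h = cos φ / cos φ₀ and k = cos φ₀ / cos φ, so h·k = 1.
k = cos φ₀ / cos φ = 3.8  ⇒  cos φ = cos 45° / 3.8 = 0.1861.
φ = arccos(0.1861) ≈ 79.3°.

79.3°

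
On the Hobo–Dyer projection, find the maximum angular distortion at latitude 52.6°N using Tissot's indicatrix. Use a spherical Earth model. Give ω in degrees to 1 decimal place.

30.3°

Hobo–Dyer is a cylindrical equal-area projection with standard parallels at ±37.5°. A cylindrical equal-area projection with standard parallel φ₀ has meridian scale h = cos φ / cos φ₀ and parallel scale k = cos φ₀ / cos φ (so areas are preserved, h·k = 1).
At 52.6°: h = 0.7656, k = 1.306; principal scales a = 1.306, b = 0.7656.
sin(ω/2) = (a − b)/(a + b) = 0.5406/2.072 = 0.2609, so ω = 2 arcsin(0.2609) ≈ 30.3°.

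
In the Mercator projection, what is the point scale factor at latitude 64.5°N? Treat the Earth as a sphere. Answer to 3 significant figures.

The Mercator projection is conformal; its linear scale factor is the same in every direction and equals sec φ = 1/cos φ.
k = 1/cos 64.5° = 1/0.4305 = 2.323.

2.32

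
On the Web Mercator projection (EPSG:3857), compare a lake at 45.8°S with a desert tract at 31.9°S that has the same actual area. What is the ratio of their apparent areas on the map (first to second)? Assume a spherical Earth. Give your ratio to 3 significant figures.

1.48

Mercator is conformal with k = sec φ, so areal scale = k² = sec²φ.
At 45.8°: sec²(45.8°) = 1/0.6972² = 2.057.
At 31.9°: sec²(31.9°) = 1/0.8490² = 1.387.
Ratio = 2.057/1.387 = cos²(31.9°)/cos²(45.8°) ≈ 1.48.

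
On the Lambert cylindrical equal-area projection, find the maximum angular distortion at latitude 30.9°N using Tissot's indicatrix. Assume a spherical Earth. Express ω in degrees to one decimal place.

17.5°

The Lambert cylindrical equal-area projection is the cylindrical equal-area projection with its standard parallel at the equator (φ₀ = 0). A cylindrical equal-area projection with standard parallel φ₀ has meridian scale h = cos φ / cos φ₀ and parallel scale k = cos φ₀ / cos φ (so areas are preserved, h·k = 1).
At 30.9°: h = 0.8581, k = 1.165; principal scales a = 1.165, b = 0.8581.
sin(ω/2) = (a − b)/(a + b) = 0.3073/2.023 = 0.1519, so ω = 2 arcsin(0.1519) ≈ 17.5°.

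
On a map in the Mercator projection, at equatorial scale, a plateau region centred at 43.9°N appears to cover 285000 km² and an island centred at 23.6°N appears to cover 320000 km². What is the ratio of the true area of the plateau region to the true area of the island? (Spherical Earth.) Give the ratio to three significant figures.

On Mercator the areal scale is sec²φ, so true area = apparent × cos²φ.
True area of plateau region: 285000 × cos²(43.9°) = 285000 × 0.5192 = 148000 km².
True area of island: 320000 × cos²(23.6°) = 320000 × 0.8397 = 268700 km².
Ratio = 148000 / 268700 ≈ 0.551.

0.551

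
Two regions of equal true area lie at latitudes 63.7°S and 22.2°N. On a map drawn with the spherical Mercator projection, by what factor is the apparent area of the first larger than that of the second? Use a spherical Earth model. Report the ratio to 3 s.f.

Mercator is conformal with k = sec φ, so areal scale = k² = sec²φ.
At 63.7°: sec²(63.7°) = 1/0.4431² = 5.094.
At 22.2°: sec²(22.2°) = 1/0.9259² = 1.167.
Ratio = 5.094/1.167 = cos²(22.2°)/cos²(63.7°) ≈ 4.37.

4.37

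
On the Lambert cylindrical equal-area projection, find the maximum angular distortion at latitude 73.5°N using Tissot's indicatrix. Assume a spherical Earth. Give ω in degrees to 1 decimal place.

The Lambert cylindrical equal-area projection is the cylindrical equal-area projection with its standard parallel at the equator (φ₀ = 0). For cylindrical equal-area with standard parallel φ₀, h = cos φ / cos φ₀ and k = cos φ₀ / cos φ, so h·k = 1.
At 73.5°: h = 0.2840, k = 3.521; principal scales a = 3.521, b = 0.2840.
sin(ω/2) = (a − b)/(a + b) = 3.237/3.805 = 0.8507, so ω = 2 arcsin(0.8507) ≈ 116.6°.

116.6°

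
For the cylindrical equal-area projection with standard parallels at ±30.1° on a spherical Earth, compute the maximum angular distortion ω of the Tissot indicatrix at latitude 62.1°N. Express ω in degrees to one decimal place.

A cylindrical equal-area projection with standard parallel φ₀ has meridian scale h = cos φ / cos φ₀ and parallel scale k = cos φ₀ / cos φ (so areas are preserved, h·k = 1).
At 62.1°: h = 0.5409, k = 1.849; principal scales a = 1.849, b = 0.5409.
sin(ω/2) = (a − b)/(a + b) = 1.308/2.390 = 0.5473, so ω = 2 arcsin(0.5473) ≈ 66.4°.

66.4°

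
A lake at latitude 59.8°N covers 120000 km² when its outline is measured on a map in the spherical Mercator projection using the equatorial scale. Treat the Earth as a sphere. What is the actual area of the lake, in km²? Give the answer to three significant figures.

30400 km²

For Mercator, h = k = sec φ (a conformal cylindrical projection has a single point scale, 1/cos φ).
Areal scale = k² = sec²φ = 1/cos²(59.8°) = 1/0.5030² = 3.952.
True area = apparent / (areal scale) = 120000 / 3.952 ≈ 30400 km².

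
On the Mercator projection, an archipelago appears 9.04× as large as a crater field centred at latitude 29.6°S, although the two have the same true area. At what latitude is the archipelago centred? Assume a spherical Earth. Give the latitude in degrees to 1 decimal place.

Mercator areal scale is sec²φ, so apparent-area ratio = sec²φ₁ / sec²φ₂ = cos²φ₂ / cos²φ₁.
cos²φ₂ / cos²φ₁ = 9.04  ⇒  cos φ₁ = cos 29.6° / √9.04 = 0.8695/3.007 = 0.2892.
φ₁ = arccos(0.2892) ≈ 73.2°.

73.2°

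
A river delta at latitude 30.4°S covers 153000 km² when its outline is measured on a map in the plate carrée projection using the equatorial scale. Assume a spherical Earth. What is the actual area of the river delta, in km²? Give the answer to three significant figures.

In the plate carrée (x = Rλ, y = Rφ), meridians are true-scale (h = 1) and parallels are stretched by k = sec φ.
Areal scale = h·k = 1 × sec φ; at 30.4°, h = 1.000, k = 1.159, so h·k = 1.159.
True area = apparent / (areal scale) = 153000 / 1.159 ≈ 132000 km².

132000 km²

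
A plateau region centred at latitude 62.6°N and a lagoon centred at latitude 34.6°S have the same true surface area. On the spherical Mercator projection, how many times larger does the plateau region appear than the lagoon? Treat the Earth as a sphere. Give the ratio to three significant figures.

Mercator is conformal with k = sec φ, so areal scale = k² = sec²φ.
At 62.6°: sec²(62.6°) = 1/0.4602² = 4.722.
At 34.6°: sec²(34.6°) = 1/0.8231² = 1.476.
Ratio = 4.722/1.476 = cos²(34.6°)/cos²(62.6°) ≈ 3.20.

3.20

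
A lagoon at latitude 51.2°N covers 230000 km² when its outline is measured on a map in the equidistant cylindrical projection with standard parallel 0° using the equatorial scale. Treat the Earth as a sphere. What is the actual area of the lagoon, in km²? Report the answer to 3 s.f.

144000 km²

In the plate carrée (x = Rλ, y = Rφ), meridians are true-scale (h = 1) and parallels are stretched by k = sec φ.
Areal scale = h·k = 1 × sec φ; at 51.2°, h = 1.000, k = 1.596, so h·k = 1.596.
True area = apparent / (areal scale) = 230000 / 1.596 ≈ 144000 km².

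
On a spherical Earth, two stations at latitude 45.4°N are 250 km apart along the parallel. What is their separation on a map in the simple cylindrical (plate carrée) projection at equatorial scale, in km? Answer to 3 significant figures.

For the equirectangular projection with φ₀ = 0 (plate carrée), h = 1 along meridians and k = sec φ along parallels.
Along the parallel, k = sec 45.4° = 1/0.7022 = 1.424.
Map distance = 250 × 1.424 ≈ 356 km.

356 km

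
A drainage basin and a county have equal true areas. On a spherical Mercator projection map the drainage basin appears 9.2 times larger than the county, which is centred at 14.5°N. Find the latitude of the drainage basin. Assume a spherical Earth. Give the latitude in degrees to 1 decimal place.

For equal true areas on Mercator, apparent areas scale as sec²φ, so the ratio is cos²φ₂ / cos²φ₁.
cos²φ₂ / cos²φ₁ = 9.2  ⇒  cos φ₁ = cos 14.5° / √9.2 = 0.9681/3.033 = 0.3192.
φ₁ = arccos(0.3192) ≈ 71.4°.

71.4°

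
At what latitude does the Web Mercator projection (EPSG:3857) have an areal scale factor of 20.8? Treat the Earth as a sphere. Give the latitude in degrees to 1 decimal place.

77.3°

Mercator areal scale is sec²φ.
sec²φ = 20.8  ⇒  cos²φ = 0.04808  ⇒  cos φ = 0.2193.
φ = arccos(0.2193) ≈ 77.3°.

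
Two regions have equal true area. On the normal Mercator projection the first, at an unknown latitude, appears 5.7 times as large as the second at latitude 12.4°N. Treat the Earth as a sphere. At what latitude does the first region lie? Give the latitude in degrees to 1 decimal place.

65.9°

For equal true areas on Mercator, apparent areas scale as sec²φ, so the ratio is cos²φ₂ / cos²φ₁.
cos²φ₂ / cos²φ₁ = 5.7  ⇒  cos φ₁ = cos 12.4° / √5.7 = 0.9767/2.387 = 0.4091.
φ₁ = arccos(0.4091) ≈ 65.9°.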